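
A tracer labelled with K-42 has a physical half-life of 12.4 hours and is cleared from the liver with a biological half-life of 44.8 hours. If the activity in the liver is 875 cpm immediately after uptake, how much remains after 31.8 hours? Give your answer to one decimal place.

90.4 cpm

1/t_eff = 1/t_phys + 1/t_biol = 1/12.4 + 1/44.8 = 0.10297 per hour.
t_eff = 12.4 × 44.8 / (12.4 + 44.8) ≈ 9.7119 hours.
Remaining = 875 × (1/2)^(31.8/9.7119) = 875 × (1/2)^3.2743 ≈ 90.435 cpm.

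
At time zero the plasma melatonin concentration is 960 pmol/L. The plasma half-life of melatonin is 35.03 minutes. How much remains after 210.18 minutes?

Elapsed time is 6 half-lives (210.18/35.03).
Each half-life halves the amount: 960 × (1/2)^6 = 960/64 = 15 pmol/L.

15 pmol/L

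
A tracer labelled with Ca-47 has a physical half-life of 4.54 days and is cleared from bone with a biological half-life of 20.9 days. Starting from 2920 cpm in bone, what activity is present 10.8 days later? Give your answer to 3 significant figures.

1/t_eff = 1/t_phys + 1/t_biol = 1/4.54 + 1/20.9 = 0.26811 per day.
t_eff = 4.54 × 20.9 / (4.54 + 20.9) ≈ 3.7298 days.
Remaining = 2920 × (1/2)^(10.8/3.7298) = 2920 × (1/2)^2.8956 ≈ 392.39 cpm.

392 cpm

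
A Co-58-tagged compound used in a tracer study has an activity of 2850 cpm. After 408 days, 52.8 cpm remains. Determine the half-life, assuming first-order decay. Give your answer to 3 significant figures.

70.9 days

A/A₀ = 52.8/2850 ≈ 0.018526.
n = log₂(53.977) ≈ 5.7543 half-lives elapsed in 408 days.
t½ = 408/5.7543 ≈ 70.904 days.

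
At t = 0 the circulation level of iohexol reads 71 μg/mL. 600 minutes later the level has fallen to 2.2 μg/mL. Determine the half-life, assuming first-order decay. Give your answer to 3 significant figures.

120 minutes

A/A₀ = 2.2/71 ≈ 0.030986.
n = log₂(32.273) ≈ 5.0122 half-lives elapsed in 600 minutes.
t½ = 600/5.0122 ≈ 119.71 minutes.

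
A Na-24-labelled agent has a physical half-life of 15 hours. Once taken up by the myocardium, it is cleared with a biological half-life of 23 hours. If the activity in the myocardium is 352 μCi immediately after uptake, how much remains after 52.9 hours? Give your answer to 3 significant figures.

1/t_eff = 1/t_phys + 1/t_biol = 1/15 + 1/23 = 0.11014 per hour.
t_eff = 15 × 23 / (15 + 23) ≈ 9.0789 hours.
Remaining = 352 × (1/2)^(52.9/9.0789) = 352 × (1/2)^5.8267 ≈ 6.2021 μCi.

6.20 μCi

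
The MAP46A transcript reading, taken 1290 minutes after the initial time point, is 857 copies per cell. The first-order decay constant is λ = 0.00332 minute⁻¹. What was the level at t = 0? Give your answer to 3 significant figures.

62100 copies per cell

t½ = ln 2 / λ = 0.69315 / 0.00332 ≈ 208.78 minutes.
Number of half-lives elapsed: n = 1290/208.78 ≈ 6.1788.
A₀ = A × 2^n = 857 × 2^6.1788 = 857 × 72.443 ≈ 62084 copies per cell.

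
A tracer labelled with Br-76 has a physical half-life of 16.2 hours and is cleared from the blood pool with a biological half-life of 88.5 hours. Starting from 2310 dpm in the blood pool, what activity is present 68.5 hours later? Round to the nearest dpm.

1/t_eff = 1/t_phys + 1/t_biol = 1/16.2 + 1/88.5 = 0.073028 per hour.
t_eff = 16.2 × 88.5 / (16.2 + 88.5) ≈ 13.693 hours.
Remaining = 2310 × (1/2)^(68.5/13.693) = 2310 × (1/2)^5.0024 ≈ 72.067 dpm.

72 dpm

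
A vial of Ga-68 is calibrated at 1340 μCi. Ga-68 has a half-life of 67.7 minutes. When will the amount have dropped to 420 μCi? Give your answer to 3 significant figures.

113 minutes

Fraction remaining = 420/1340 ≈ 0.31343.
n = log₂(1340/420) = ln(3.1905)/ln 2 ≈ 1.6738 half-lives.
t = n × t½ = 1.6738 × 67.7 ≈ 113.31 minutes.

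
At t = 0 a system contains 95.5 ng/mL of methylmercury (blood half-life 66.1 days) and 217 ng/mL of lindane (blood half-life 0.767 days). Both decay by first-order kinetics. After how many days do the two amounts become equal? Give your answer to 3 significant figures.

Set 95.5·(1/2)^(t/66.1) = 217·(1/2)^(t/0.767).
Taking log₂: log₂(95.5/217) = t·(1/66.1 − 1/0.767).
log₂(0.44009) = -1.1841; 1/66.1 − 1/0.767 = -1.2887.
t = -1.1841 / -1.2887 ≈ 0.91888 days.

0.919 days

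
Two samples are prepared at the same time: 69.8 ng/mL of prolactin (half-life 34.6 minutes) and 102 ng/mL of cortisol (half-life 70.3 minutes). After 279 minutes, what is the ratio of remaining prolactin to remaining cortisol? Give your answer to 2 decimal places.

prolactin: 69.8 × (1/2)^(279/34.6) = 69.8 × (1/2)^8.0636 ≈ 0.2609 ng/mL.
cortisol: 102 × (1/2)^(279/70.3) = 102 × (1/2)^3.9687 ≈ 6.5148 ng/mL.
Ratio ≈ 0.2609 / 6.5148 ≈ 0.040047.

0.04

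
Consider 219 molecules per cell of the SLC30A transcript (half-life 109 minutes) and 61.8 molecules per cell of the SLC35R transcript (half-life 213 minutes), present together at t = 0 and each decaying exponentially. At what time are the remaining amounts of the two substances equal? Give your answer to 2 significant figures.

410 minutes

Set 219·(1/2)^(t/109) = 61.8·(1/2)^(t/213).
Taking log₂: log₂(219/61.8) = t·(1/109 − 1/213).
log₂(3.5437) = 1.8253; 1/109 − 1/213 = 0.0044795.
t = 1.8253 / 0.0044795 ≈ 407.47 minutes.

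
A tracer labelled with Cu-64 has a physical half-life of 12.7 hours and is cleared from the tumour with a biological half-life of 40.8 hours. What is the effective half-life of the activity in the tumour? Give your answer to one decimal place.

9.7 hours

1/t_eff = 1/t_phys + 1/t_biol = 1/12.7 + 1/40.8 = 0.10325 per hour.
t_eff = 12.7 × 40.8 / (12.7 + 40.8) ≈ 9.6852 hours.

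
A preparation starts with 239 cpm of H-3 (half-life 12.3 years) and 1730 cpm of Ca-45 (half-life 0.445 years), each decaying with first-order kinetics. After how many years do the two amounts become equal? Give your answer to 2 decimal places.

Set 239·(1/2)^(t/12.3) = 1730·(1/2)^(t/0.445).
Taking log₂: log₂(239/1730) = t·(1/12.3 − 1/0.445).
log₂(0.13815) = -2.8557; 1/12.3 − 1/0.445 = -2.1659.
t = -2.8557 / -2.1659 ≈ 1.3185 years.

1.32 years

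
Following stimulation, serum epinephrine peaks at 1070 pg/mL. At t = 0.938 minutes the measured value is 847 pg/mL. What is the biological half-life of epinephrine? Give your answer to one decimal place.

2.8 minutes

A/A₀ = 847/1070 ≈ 0.79159.
n = log₂(1.2633) ≈ 0.33718 half-lives elapsed in 0.938 minutes.
t½ = 0.938/0.33718 ≈ 2.7819 minutes.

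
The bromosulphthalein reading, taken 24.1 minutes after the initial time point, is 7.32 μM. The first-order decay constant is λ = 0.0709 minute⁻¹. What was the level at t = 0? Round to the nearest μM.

t½ = ln 2 / λ = 0.69315 / 0.0709 ≈ 9.7764 minutes.
Number of half-lives elapsed: n = 24.1/9.7764 ≈ 2.4651.
A₀ = A × 2^n = 7.32 × 2^2.4651 = 7.32 × 5.5217 ≈ 40.419 μM.

40 μM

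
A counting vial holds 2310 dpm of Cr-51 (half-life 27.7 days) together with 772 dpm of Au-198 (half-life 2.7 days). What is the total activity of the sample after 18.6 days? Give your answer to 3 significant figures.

1460 dpm

Cr-51: 2310 × (1/2)^(18.6/27.7) = 2310 × (1/2)^0.67148 ≈ 1450.4 dpm.
Au-198: 772 × (1/2)^(18.6/2.7) = 772 × (1/2)^6.8889 ≈ 6.5141 dpm.
Total = 1450.4 + 6.5141 ≈ 1456.9 dpm.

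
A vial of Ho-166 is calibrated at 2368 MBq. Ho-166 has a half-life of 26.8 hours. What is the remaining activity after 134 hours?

74 MBq

Elapsed time is 5 half-lives (134/26.8).
Each half-life halves the amount: 2368 × (1/2)^5 = 2368/32 = 74 MBq.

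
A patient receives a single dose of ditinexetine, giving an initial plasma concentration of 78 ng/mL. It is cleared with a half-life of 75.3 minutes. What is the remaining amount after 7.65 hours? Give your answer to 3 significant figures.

1.14 ng/mL

Convert the elapsed time: 7.65 hours = 459 minutes.
Number of half-lives: n = 459/75.3 ≈ 6.0956.
Remaining = 78 × (1/2)^6.0956 = 78 × 0.014623 ≈ 1.1406 ng/mL.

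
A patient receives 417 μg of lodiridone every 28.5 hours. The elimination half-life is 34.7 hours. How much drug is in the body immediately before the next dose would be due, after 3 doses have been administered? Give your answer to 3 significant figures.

The 3 doses were given 85.5, 57, 28.5 hours ago.
Total = 417·(1/2)^(85.5/34.7) + 417·(1/2)^(57/34.7) + 417·(1/2)^(28.5/34.7)
      = 75.58 + 133.55 + 235.99 ≈ 445.12 μg.

445 μg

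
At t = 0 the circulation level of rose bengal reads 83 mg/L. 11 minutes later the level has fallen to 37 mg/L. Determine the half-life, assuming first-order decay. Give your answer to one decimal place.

A/A₀ = 37/83 ≈ 0.44578.
n = log₂(2.2432) ≈ 1.1656 half-lives elapsed in 11 minutes.
t½ = 11/1.1656 ≈ 9.4373 minutes.

9.4 minutes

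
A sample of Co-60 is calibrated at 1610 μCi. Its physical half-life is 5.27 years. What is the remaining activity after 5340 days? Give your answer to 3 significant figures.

Convert the elapsed time: 5340 days = 14.6301 years.
Number of half-lives: n = 14.6301/5.27 ≈ 2.7761.
Remaining = 1610 × (1/2)^2.7761 = 1610 × 0.14598 ≈ 235.03 μCi.

235 μCi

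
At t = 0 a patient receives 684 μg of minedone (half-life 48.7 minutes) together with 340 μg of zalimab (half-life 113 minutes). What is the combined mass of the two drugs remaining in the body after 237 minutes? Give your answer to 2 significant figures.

100 μg

minedone: 684 × (1/2)^(237/48.7) = 684 × (1/2)^4.8665 ≈ 23.447 μg.
zalimab: 340 × (1/2)^(237/113) = 340 × (1/2)^2.0973 ≈ 79.454 μg.
Total = 23.447 + 79.454 ≈ 102.9 μg.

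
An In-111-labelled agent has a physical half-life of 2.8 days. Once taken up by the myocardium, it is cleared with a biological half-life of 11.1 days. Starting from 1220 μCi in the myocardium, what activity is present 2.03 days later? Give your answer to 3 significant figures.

1/t_eff = 1/t_phys + 1/t_biol = 1/2.8 + 1/11.1 = 0.44723 per day.
t_eff = 2.8 × 11.1 / (2.8 + 11.1) ≈ 2.236 days.
Remaining = 1220 × (1/2)^(2.03/2.236) = 1220 × (1/2)^0.90788 ≈ 650.22 μCi.

650 μCi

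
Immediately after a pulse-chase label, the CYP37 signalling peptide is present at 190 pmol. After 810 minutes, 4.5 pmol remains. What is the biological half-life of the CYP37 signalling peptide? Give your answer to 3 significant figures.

150 minutes

A/A₀ = 4.5/190 ≈ 0.023684.
n = log₂(42.222) ≈ 5.3999 half-lives elapsed in 810 minutes.
t½ = 810/5.3999 ≈ 150 minutes.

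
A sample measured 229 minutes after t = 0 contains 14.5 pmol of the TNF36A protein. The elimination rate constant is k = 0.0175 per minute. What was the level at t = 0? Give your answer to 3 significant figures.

t½ = ln 2 / k = 0.69315 / 0.0175 ≈ 39.608 minutes.
Number of half-lives elapsed: n = 229/39.608 ≈ 5.7816.
A₀ = A × 2^n = 14.5 × 2^5.7816 = 14.5 × 55.009 ≈ 797.63 pmol.

798 pmol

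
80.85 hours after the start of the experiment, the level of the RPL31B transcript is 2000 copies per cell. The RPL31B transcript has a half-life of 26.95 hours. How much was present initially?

16000 copies per cell

Number of half-lives elapsed: n = 80.85/26.95 ≈ 3.
A₀ = A × 2^n = 2000 × 2^3 = 2000 × 8 ≈ 16000 copies per cell.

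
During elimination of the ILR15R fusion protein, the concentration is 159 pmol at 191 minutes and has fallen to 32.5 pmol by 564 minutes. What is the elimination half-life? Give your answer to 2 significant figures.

Over Δt = 564 − 191 = 373 minutes, the level fell by a factor of 159/32.5 ≈ 4.8923.
n = log₂(4.8923) ≈ 2.2905 half-lives, so t½ = 373/2.2905 ≈ 162.85 minutes.

160 minutes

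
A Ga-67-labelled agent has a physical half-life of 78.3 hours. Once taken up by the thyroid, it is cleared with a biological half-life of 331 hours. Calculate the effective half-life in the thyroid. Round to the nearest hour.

63 hours

1/t_eff = 1/t_phys + 1/t_biol = 1/78.3 + 1/331 = 0.015793 per hour.
t_eff = 78.3 × 331 / (78.3 + 331) ≈ 63.321 hours.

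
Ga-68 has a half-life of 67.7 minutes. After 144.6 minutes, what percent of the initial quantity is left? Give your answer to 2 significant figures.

n = 144.6/67.7 ≈ 2.1359 half-lives.
Fraction remaining = (1/2)^2.1359 ≈ 0.22753, i.e. 22.753%.

23%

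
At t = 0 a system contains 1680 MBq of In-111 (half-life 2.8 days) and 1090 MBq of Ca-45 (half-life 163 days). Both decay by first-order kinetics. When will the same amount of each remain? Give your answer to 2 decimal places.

Set 1680·(1/2)^(t/2.8) = 1090·(1/2)^(t/163).
Taking log₂: log₂(1680/1090) = t·(1/2.8 − 1/163).
log₂(1.5413) = 0.62413; 1/2.8 − 1/163 = 0.35101.
t = 0.62413 / 0.35101 ≈ 1.7781 days.

1.78 days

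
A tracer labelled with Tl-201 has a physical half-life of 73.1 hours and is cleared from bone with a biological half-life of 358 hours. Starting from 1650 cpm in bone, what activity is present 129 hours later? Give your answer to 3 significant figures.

1/t_eff = 1/t_phys + 1/t_biol = 1/73.1 + 1/358 = 0.016473 per hour.
t_eff = 73.1 × 358 / (73.1 + 358) ≈ 60.705 hours.
Remaining = 1650 × (1/2)^(129/60.705) = 1650 × (1/2)^2.125 ≈ 378.25 cpm.

378 cpm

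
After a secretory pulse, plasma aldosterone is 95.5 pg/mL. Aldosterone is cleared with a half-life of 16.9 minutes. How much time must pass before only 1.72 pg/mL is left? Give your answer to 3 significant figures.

Fraction remaining = 1.72/95.5 ≈ 0.01801.
n = log₂(95.5/1.72) = ln(55.523)/ln 2 ≈ 5.795 half-lives.
t = n × t½ = 5.795 × 16.9 ≈ 97.936 minutes.

97.9 minutes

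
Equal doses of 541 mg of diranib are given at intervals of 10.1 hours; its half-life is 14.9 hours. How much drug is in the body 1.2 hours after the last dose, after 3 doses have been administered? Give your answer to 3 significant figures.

The 3 doses were given 21.4, 11.3, 1.2 hours ago.
Total = 541·(1/2)^(21.4/14.9) + 541·(1/2)^(11.3/14.9) + 541·(1/2)^(1.2/14.9)
      = 199.92 + 319.82 + 511.63 ≈ 1031.4 mg.

1030 mg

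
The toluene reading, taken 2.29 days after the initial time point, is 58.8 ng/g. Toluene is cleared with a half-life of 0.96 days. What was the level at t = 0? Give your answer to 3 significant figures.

Number of half-lives elapsed: n = 2.29/0.96 ≈ 2.3854.
A₀ = A × 2^n = 58.8 × 2^2.3854 = 58.8 × 5.2249 ≈ 307.23 ng/g.

307 ng/g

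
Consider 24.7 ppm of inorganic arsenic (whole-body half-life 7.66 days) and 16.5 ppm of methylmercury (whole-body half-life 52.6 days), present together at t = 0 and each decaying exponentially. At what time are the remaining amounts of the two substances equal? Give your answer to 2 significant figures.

Set 24.7·(1/2)^(t/7.66) = 16.5·(1/2)^(t/52.6).
Taking log₂: log₂(24.7/16.5) = t·(1/7.66 − 1/52.6).
log₂(1.497) = 0.58205; 1/7.66 − 1/52.6 = 0.11154.
t = 0.58205 / 0.11154 ≈ 5.2184 days.

5.2 days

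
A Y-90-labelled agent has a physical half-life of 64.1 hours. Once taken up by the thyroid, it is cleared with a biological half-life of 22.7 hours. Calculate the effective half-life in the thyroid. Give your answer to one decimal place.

16.8 hours

1/t_eff = 1/t_phys + 1/t_biol = 1/64.1 + 1/22.7 = 0.059653 per hour.
t_eff = 64.1 × 22.7 / (64.1 + 22.7) ≈ 16.763 hours.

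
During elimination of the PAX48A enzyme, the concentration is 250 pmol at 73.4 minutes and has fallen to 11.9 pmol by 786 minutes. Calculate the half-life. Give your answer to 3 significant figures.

162 minutes

Over Δt = 786 − 73.4 = 712.6 minutes, the level fell by a factor of 250/11.9 ≈ 21.008.
n = log₂(21.008) ≈ 4.3929 half-lives, so t½ = 712.6/4.3929 ≈ 162.22 minutes.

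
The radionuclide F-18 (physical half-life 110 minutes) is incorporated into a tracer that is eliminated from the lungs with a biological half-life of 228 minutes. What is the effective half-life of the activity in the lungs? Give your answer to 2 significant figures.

74 minutes

1/t_eff = 1/t_phys + 1/t_biol = 1/110 + 1/228 = 0.013477 per minute.
t_eff = 110 × 228 / (110 + 228) ≈ 74.201 minutes.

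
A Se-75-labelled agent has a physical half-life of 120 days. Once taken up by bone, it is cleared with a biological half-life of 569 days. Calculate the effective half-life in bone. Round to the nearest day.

99 days

1/t_eff = 1/t_phys + 1/t_biol = 1/120 + 1/569 = 0.010091 per day.
t_eff = 120 × 569 / (120 + 569) ≈ 99.1 days.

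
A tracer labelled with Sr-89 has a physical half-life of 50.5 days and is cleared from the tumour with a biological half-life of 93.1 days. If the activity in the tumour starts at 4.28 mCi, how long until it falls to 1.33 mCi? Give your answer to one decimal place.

1/t_eff = 1/t_phys + 1/t_biol = 1/50.5 + 1/93.1 = 0.030543 per day.
t_eff = 50.5 × 93.1 / (50.5 + 93.1) ≈ 32.741 days.
n = log₂(4.28/1.33) ≈ 1.6862; t = 1.6862 × 32.741 ≈ 55.207 days.

55.2 days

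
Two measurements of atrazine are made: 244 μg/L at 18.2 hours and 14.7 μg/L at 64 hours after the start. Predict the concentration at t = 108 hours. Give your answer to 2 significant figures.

0.99 μg/L

Over Δt = 64 − 18.2 = 45.8 hours, the level fell by a factor of 244/14.7 ≈ 16.599.
n = log₂(16.599) ≈ 4.053 half-lives, so t½ = 45.8/4.053 ≈ 11.3 hours.
From t = 64 to t = 108: 14.7 × (1/2)^((108−64)/11.3) ≈ 0.989 μg/L.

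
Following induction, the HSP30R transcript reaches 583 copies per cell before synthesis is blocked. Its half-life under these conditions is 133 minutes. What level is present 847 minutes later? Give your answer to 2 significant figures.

7.1 copies per cell

Number of half-lives: n = 847/133 ≈ 6.3684.
Remaining = 583 × (1/2)^6.3684 = 583 × 0.012104 ≈ 7.0564 copies per cell.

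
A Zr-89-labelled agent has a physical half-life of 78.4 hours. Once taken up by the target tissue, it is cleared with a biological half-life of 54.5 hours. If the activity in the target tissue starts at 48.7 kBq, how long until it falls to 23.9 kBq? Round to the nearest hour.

1/t_eff = 1/t_phys + 1/t_biol = 1/78.4 + 1/54.5 = 0.031104 per hour.
t_eff = 78.4 × 54.5 / (78.4 + 54.5) ≈ 32.15 hours.
n = log₂(48.7/23.9) ≈ 1.0269; t = 1.0269 × 32.15 ≈ 33.016 hours.

33 hours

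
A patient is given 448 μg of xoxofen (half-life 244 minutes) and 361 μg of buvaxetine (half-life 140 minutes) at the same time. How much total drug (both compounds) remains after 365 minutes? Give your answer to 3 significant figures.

218 μg

xoxofen: 448 × (1/2)^(365/244) = 448 × (1/2)^1.4959 ≈ 158.84 μg.
buvaxetine: 361 × (1/2)^(365/140) = 361 × (1/2)^2.6071 ≈ 59.249 μg.
Total = 158.84 + 59.249 ≈ 218.09 μg.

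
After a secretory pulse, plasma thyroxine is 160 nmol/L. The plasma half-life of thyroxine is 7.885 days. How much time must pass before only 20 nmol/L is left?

23.655 days

20/160 = 1/8, so 3 half-lives have elapsed.
t = 3 × 7.885 = 23.655 days.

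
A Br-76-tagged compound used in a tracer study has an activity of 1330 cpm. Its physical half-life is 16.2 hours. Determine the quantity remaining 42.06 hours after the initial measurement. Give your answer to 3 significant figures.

220 cpm

Number of half-lives: n = 42.06/16.2 ≈ 2.5963.
Remaining = 1330 × (1/2)^2.5963 = 1330 × 0.16536 ≈ 219.93 cpm.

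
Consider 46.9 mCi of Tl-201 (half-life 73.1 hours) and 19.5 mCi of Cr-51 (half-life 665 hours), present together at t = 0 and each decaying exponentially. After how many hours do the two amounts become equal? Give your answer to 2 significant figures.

Set 46.9·(1/2)^(t/73.1) = 19.5·(1/2)^(t/665).
Taking log₂: log₂(46.9/19.5) = t·(1/73.1 − 1/665).
log₂(2.4051) = 1.2661; 1/73.1 − 1/665 = 0.012176.
t = 1.2661 / 0.012176 ≈ 103.98 hours.

100 hours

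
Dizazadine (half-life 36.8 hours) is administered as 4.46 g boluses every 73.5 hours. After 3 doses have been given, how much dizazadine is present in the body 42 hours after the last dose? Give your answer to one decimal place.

2.7 g

The 3 doses were given 189, 115.5, 42 hours ago.
Total = 4.46·(1/2)^(189/36.8) + 4.46·(1/2)^(115.5/36.8) + 4.46·(1/2)^(42/36.8)
      = 0.12685 + 0.50644 + 2.0219 ≈ 2.6552 g.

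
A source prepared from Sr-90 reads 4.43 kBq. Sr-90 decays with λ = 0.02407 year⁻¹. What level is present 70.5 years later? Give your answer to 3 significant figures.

0.812 kBq

t½ = ln 2 / λ = 0.69315 / 0.02407 ≈ 28.797 years.
Number of half-lives: n = 70.5/28.797 ≈ 2.4482.
Remaining = 4.43 × (1/2)^2.4482 = 4.43 × 0.18324 ≈ 0.81177 kBq.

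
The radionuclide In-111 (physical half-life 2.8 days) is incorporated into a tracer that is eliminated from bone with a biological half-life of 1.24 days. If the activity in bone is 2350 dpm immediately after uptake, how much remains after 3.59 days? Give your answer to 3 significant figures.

130 dpm

1/t_eff = 1/t_phys + 1/t_biol = 1/2.8 + 1/1.24 = 1.1636 per day.
t_eff = 2.8 × 1.24 / (2.8 + 1.24) ≈ 0.85941 days.
Remaining = 2350 × (1/2)^(3.59/0.85941) = 2350 × (1/2)^4.1773 ≈ 129.89 dpm.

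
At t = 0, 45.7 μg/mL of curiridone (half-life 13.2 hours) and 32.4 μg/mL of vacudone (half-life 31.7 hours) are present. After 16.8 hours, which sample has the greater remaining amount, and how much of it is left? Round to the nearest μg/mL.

curiridone: 45.7 × (1/2)^1.2727 ≈ 18.914 μg/mL.
vacudone: 32.4 × (1/2)^0.52997 ≈ 22.439 μg/mL.
Vacudone has more remaining, at ≈ 22.439 μg/mL.

vacudone, 22 μg/mL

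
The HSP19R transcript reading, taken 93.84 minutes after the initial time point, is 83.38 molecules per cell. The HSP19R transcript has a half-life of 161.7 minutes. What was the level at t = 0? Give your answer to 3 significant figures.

125 molecules per cell

Number of half-lives elapsed: n = 93.84/161.7 ≈ 0.58033.
A₀ = A × 2^n = 83.38 × 2^0.58033 = 83.38 × 1.4952 ≈ 124.67 molecules per cell.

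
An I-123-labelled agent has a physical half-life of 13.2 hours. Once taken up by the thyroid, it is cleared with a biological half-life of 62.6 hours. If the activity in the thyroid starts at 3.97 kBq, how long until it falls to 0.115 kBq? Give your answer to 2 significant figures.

56 hours

1/t_eff = 1/t_phys + 1/t_biol = 1/13.2 + 1/62.6 = 0.091732 per hour.
t_eff = 13.2 × 62.6 / (13.2 + 62.6) ≈ 10.901 hours.
n = log₂(3.97/0.115) ≈ 5.1094; t = 5.1094 × 10.901 ≈ 55.7 hours.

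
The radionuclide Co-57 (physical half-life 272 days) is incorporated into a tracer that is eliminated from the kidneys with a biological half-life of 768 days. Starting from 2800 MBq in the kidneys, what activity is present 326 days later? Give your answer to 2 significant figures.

910 MBq

1/t_eff = 1/t_phys + 1/t_biol = 1/272 + 1/768 = 0.0049786 per day.
t_eff = 272 × 768 / (272 + 768) ≈ 200.86 days.
Remaining = 2800 × (1/2)^(326/200.86) = 2800 × (1/2)^1.623 ≈ 909.04 MBq.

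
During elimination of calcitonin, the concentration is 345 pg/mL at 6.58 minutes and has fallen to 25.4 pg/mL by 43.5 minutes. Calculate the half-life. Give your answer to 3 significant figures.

Over Δt = 43.5 − 6.58 = 36.92 minutes, the level fell by a factor of 345/25.4 ≈ 13.583.
n = log₂(13.583) ≈ 3.7637 half-lives, so t½ = 36.92/3.7637 ≈ 9.8095 minutes.

9.81 minutes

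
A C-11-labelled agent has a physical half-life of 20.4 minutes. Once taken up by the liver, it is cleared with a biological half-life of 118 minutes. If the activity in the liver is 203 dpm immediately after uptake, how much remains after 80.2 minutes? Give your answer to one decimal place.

1/t_eff = 1/t_phys + 1/t_biol = 1/20.4 + 1/118 = 0.057494 per minute.
t_eff = 20.4 × 118 / (20.4 + 118) ≈ 17.393 minutes.
Remaining = 203 × (1/2)^(80.2/17.393) = 203 × (1/2)^4.611 ≈ 8.3069 dpm.

8.3 dpm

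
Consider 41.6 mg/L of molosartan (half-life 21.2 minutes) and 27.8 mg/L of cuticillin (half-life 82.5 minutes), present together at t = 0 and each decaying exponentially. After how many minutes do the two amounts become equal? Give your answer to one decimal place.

16.6 minutes

Set 41.6·(1/2)^(t/21.2) = 27.8·(1/2)^(t/82.5).
Taking log₂: log₂(41.6/27.8) = t·(1/21.2 − 1/82.5).
log₂(1.4964) = 0.5815; 1/21.2 − 1/82.5 = 0.035049.
t = 0.5815 / 0.035049 ≈ 16.591 minutes.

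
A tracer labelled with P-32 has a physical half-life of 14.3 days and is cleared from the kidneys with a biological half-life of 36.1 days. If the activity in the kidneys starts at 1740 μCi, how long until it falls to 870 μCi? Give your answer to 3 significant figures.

10.2 days

1/t_eff = 1/t_phys + 1/t_biol = 1/14.3 + 1/36.1 = 0.097631 per day.
t_eff = 14.3 × 36.1 / (14.3 + 36.1) ≈ 10.243 days.
n = log₂(1740/870) ≈ 1; t = 1 × 10.243 ≈ 10.243 days.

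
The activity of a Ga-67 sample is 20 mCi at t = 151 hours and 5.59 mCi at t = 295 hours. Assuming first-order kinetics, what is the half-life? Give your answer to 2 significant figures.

78 hours

Over Δt = 295 − 151 = 144 hours, the level fell by a factor of 20/5.59 ≈ 3.5778.
n = log₂(3.5778) ≈ 1.8391 half-lives, so t½ = 144/1.8391 ≈ 78.3 hours.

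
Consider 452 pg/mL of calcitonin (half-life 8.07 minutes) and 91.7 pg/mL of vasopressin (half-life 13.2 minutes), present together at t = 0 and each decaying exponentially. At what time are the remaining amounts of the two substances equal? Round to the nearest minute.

Set 452·(1/2)^(t/8.07) = 91.7·(1/2)^(t/13.2).
Taking log₂: log₂(452/91.7) = t·(1/8.07 − 1/13.2).
log₂(4.9291) = 2.3013; 1/8.07 − 1/13.2 = 0.048158.
t = 2.3013 / 0.048158 ≈ 47.787 minutes.

48 minutes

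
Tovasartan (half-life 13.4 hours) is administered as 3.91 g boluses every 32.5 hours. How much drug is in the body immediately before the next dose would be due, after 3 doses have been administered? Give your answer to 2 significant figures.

The 3 doses were given 97.5, 65, 32.5 hours ago.
Total = 3.91·(1/2)^(97.5/13.4) + 3.91·(1/2)^(65/13.4) + 3.91·(1/2)^(32.5/13.4)
      = 0.025226 + 0.13551 + 0.72789 ≈ 0.88862 g.

0.89 g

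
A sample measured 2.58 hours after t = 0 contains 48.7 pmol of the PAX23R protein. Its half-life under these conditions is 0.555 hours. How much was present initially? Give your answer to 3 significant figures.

1220 pmol

Number of half-lives elapsed: n = 2.58/0.555 ≈ 4.6486.
A₀ = A × 2^n = 48.7 × 2^4.6486 = 48.7 × 25.083 ≈ 1221.6 pmol.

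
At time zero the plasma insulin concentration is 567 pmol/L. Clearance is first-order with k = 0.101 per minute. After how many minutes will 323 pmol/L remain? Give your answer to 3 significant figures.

t½ = ln 2 / k = 0.69315 / 0.101 ≈ 6.8628 minutes.
Fraction remaining = 323/567 ≈ 0.56966.
n = log₂(567/323) = ln(1.7554)/ln 2 ≈ 0.81181 half-lives.
t = n × t½ = 0.81181 × 6.8628 ≈ 5.5714 minutes.

5.57 minutes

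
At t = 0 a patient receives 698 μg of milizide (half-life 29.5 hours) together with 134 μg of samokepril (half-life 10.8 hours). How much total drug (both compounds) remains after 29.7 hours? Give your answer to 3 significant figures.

367 μg

milizide: 698 × (1/2)^(29.7/29.5) = 698 × (1/2)^1.0068 ≈ 347.36 μg.
samokepril: 134 × (1/2)^(29.7/10.8) = 134 × (1/2)^2.75 ≈ 19.919 μg.
Total = 347.36 + 19.919 ≈ 367.28 μg.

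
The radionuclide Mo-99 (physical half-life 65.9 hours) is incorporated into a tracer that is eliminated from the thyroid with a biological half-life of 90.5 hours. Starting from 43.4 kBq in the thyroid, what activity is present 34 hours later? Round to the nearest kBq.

1/t_eff = 1/t_phys + 1/t_biol = 1/65.9 + 1/90.5 = 0.026224 per hour.
t_eff = 65.9 × 90.5 / (65.9 + 90.5) ≈ 38.133 hours.
Remaining = 43.4 × (1/2)^(34/38.133) = 43.4 × (1/2)^0.89162 ≈ 23.393 kBq.

23 kBq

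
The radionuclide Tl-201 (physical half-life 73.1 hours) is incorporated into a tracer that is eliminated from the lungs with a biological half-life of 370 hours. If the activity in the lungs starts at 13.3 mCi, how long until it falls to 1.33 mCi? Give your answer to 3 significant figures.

1/t_eff = 1/t_phys + 1/t_biol = 1/73.1 + 1/370 = 0.016383 per hour.
t_eff = 73.1 × 370 / (73.1 + 370) ≈ 61.04 hours.
n = log₂(13.3/1.33) ≈ 3.3219; t = 3.3219 × 61.04 ≈ 202.77 hours.

203 hours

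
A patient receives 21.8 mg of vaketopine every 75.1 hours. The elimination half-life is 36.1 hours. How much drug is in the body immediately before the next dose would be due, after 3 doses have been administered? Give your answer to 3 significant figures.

The 3 doses were given 225.3, 150.2, 75.1 hours ago.
Total = 21.8·(1/2)^(225.3/36.1) + 21.8·(1/2)^(150.2/36.1) + 21.8·(1/2)^(75.1/36.1)
      = 0.28822 + 1.2189 + 5.1548 ≈ 6.662 mg.

6.66 mg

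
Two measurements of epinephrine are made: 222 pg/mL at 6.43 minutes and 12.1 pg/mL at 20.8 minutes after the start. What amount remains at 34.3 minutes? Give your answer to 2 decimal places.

Over Δt = 20.8 − 6.43 = 14.37 minutes, the level fell by a factor of 222/12.1 ≈ 18.347.
n = log₂(18.347) ≈ 4.1975 half-lives, so t½ = 14.37/4.1975 ≈ 3.4235 minutes.
From t = 20.8 to t = 34.3: 12.1 × (1/2)^((34.3−20.8)/3.4235) ≈ 0.78653 pg/mL.

0.79 pg/mL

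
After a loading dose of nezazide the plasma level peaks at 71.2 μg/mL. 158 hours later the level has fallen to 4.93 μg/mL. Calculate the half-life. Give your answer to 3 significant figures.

A/A₀ = 4.93/71.2 ≈ 0.069242.
n = log₂(14.442) ≈ 3.8522 half-lives elapsed in 158 hours.
t½ = 158/3.8522 ≈ 41.015 hours.

41.0 hours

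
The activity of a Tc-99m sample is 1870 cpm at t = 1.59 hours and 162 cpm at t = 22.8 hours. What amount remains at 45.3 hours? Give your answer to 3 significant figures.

12.1 cpm

Over Δt = 22.8 − 1.59 = 21.21 hours, the level fell by a factor of 1870/162 ≈ 11.543.
n = log₂(11.543) ≈ 3.529 half-lives, so t½ = 21.21/3.529 ≈ 6.0102 hours.
From t = 22.8 to t = 45.3: 162 × (1/2)^((45.3−22.8)/6.0102) ≈ 12.094 cpm.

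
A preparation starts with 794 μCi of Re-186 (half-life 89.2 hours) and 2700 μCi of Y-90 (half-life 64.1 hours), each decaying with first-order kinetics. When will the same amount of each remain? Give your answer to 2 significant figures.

400 hours

Set 794·(1/2)^(t/89.2) = 2700·(1/2)^(t/64.1).
Taking log₂: log₂(794/2700) = t·(1/89.2 − 1/64.1).
log₂(0.29407) = -1.7657; 1/89.2 − 1/64.1 = -0.0043899.
t = -1.7657 / -0.0043899 ≈ 402.23 hours.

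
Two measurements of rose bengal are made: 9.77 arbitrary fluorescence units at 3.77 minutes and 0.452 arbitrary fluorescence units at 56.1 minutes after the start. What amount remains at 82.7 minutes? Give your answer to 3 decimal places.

0.095 arbitrary fluorescence units

Over Δt = 56.1 − 3.77 = 52.33 minutes, the level fell by a factor of 9.77/0.452 ≈ 21.615.
n = log₂(21.615) ≈ 4.434 half-lives, so t½ = 52.33/4.434 ≈ 11.802 minutes.
From t = 56.1 to t = 82.7: 0.452 × (1/2)^((82.7−56.1)/11.802) ≈ 0.094769 arbitrary fluorescence units.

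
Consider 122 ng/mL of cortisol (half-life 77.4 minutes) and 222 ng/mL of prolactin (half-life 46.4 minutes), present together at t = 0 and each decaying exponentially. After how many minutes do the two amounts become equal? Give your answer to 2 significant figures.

100 minutes

Set 122·(1/2)^(t/77.4) = 222·(1/2)^(t/46.4).
Taking log₂: log₂(122/222) = t·(1/77.4 − 1/46.4).
log₂(0.54955) = -0.86368; 1/77.4 − 1/46.4 = -0.0086318.
t = -0.86368 / -0.0086318 ≈ 100.06 minutes.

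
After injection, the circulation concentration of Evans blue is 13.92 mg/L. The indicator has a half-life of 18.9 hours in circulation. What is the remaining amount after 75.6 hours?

Elapsed time is 4 half-lives (75.6/18.9).
Each half-life halves the amount: 13.92 × (1/2)^4 = 13.92/16 = 0.87 mg/L.

0.87 mg/L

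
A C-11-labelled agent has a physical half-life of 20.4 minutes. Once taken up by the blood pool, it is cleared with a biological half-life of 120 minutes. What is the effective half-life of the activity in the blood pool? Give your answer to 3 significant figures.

1/t_eff = 1/t_phys + 1/t_biol = 1/20.4 + 1/120 = 0.057353 per minute.
t_eff = 20.4 × 120 / (20.4 + 120) ≈ 17.436 minutes.

17.4 minutes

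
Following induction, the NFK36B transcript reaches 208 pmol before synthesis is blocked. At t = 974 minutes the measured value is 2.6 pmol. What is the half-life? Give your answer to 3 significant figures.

A/A₀ = 2.6/208 ≈ 0.0125.
n = log₂(80) ≈ 6.3219 half-lives elapsed in 974 minutes.
t½ = 974/6.3219 ≈ 154.07 minutes.

154 minutes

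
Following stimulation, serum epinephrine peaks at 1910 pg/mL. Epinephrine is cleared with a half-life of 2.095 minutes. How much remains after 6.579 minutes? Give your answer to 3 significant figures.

217 pg/mL

Number of half-lives: n = 6.579/2.095 ≈ 3.1403.
Remaining = 1910 × (1/2)^3.1403 = 1910 × 0.11341 ≈ 216.62 pg/mL.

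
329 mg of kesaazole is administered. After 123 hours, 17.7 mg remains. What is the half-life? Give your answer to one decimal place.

29.2 hours

A/A₀ = 17.7/329 ≈ 0.053799.
n = log₂(18.588) ≈ 4.2163 half-lives elapsed in 123 hours.
t½ = 123/4.2163 ≈ 29.173 hours.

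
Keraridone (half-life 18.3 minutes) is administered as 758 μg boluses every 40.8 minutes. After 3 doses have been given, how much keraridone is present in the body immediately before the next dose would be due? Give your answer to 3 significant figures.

The 3 doses were given 122.4, 81.6, 40.8 minutes ago.
Total = 758·(1/2)^(122.4/18.3) + 758·(1/2)^(81.6/18.3) + 758·(1/2)^(40.8/18.3)
      = 7.3489 + 34.464 + 161.63 ≈ 203.44 μg.

203 μg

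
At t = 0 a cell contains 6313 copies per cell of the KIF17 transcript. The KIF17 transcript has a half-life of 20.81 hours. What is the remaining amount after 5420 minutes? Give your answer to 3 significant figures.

312 copies per cell

Convert the elapsed time: 5420 minutes = 90.3333 hours.
Number of half-lives: n = 90.3333/20.81 ≈ 4.3409.
Remaining = 6313 × (1/2)^4.3409 = 6313 × 0.049348 ≈ 311.53 copies per cell.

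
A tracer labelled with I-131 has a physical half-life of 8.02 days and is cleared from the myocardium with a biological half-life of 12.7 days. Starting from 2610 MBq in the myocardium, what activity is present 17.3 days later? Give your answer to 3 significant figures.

228 MBq

1/t_eff = 1/t_phys + 1/t_biol = 1/8.02 + 1/12.7 = 0.20343 per day.
t_eff = 8.02 × 12.7 / (8.02 + 12.7) ≈ 4.9157 days.
Remaining = 2610 × (1/2)^(17.3/4.9157) = 2610 × (1/2)^3.5193 ≈ 227.63 MBq.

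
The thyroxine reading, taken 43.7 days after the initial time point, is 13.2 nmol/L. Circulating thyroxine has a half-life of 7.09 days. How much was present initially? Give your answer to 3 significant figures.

946 nmol/L

Number of half-lives elapsed: n = 43.7/7.09 ≈ 6.1636.
A₀ = A × 2^n = 13.2 × 2^6.1636 = 13.2 × 71.686 ≈ 946.25 nmol/L.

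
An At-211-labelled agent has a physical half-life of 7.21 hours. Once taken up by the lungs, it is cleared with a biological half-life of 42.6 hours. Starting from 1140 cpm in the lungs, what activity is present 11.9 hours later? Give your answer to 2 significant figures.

300 cpm

1/t_eff = 1/t_phys + 1/t_biol = 1/7.21 + 1/42.6 = 0.16217 per hour.
t_eff = 7.21 × 42.6 / (7.21 + 42.6) ≈ 6.1664 hours.
Remaining = 1140 × (1/2)^(11.9/6.1664) = 1140 × (1/2)^1.9298 ≈ 299.2 cpm.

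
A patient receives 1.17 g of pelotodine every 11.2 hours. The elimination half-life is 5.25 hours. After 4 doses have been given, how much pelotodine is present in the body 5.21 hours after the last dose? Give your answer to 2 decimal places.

0.76 g

The 4 doses were given 38.81, 27.61, 16.41, 5.21 hours ago.
Total = 1.17·(1/2)^(38.81/5.25) + 1.17·(1/2)^(27.61/5.25) + 1.17·(1/2)^(16.41/5.25) + 1.17·(1/2)^(5.21/5.25)
      = 0.006964 + 0.030553 + 0.13405 + 0.5881 ≈ 0.75966 g.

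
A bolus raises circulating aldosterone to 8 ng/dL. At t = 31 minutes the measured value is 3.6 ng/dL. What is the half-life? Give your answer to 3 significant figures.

26.9 minutes

A/A₀ = 3.6/8 ≈ 0.45.
n = log₂(2.2222) ≈ 1.152 half-lives elapsed in 31 minutes.
t½ = 31/1.152 ≈ 26.91 minutes.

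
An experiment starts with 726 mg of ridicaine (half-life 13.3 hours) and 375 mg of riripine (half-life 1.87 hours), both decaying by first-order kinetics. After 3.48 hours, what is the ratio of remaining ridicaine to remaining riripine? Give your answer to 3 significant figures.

5.87

ridicaine: 726 × (1/2)^(3.48/13.3) = 726 × (1/2)^0.26165 ≈ 605.58 mg.
riripine: 375 × (1/2)^(3.48/1.87) = 375 × (1/2)^1.861 ≈ 103.23 mg.
Ratio ≈ 605.58 / 103.23 ≈ 5.866.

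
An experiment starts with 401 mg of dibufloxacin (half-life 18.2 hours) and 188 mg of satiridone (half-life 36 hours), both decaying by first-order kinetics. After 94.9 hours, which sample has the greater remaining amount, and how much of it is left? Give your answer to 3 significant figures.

satiridone, 30.2 mg

dibufloxacin: 401 × (1/2)^5.2143 ≈ 10.802 mg.
satiridone: 188 × (1/2)^2.6361 ≈ 30.242 mg.
Satiridone has more remaining, at ≈ 30.242 mg.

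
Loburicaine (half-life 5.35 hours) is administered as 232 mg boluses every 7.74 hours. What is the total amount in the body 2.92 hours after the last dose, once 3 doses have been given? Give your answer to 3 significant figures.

239 mg

The 3 doses were given 18.4, 10.66, 2.92 hours ago.
Total = 232·(1/2)^(18.4/5.35) + 232·(1/2)^(10.66/5.35) + 232·(1/2)^(2.92/5.35)
      = 21.388 + 58.301 + 158.92 ≈ 238.61 mg.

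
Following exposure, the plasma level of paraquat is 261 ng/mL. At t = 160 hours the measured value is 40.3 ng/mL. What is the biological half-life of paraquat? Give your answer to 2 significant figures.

A/A₀ = 40.3/261 ≈ 0.15441.
n = log₂(6.4764) ≈ 2.6952 half-lives elapsed in 160 hours.
t½ = 160/2.6952 ≈ 59.365 hours.

59 hours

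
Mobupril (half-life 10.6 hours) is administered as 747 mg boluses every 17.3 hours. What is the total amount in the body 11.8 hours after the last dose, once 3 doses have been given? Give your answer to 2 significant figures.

The 3 doses were given 46.4, 29.1, 11.8 hours ago.
Total = 747·(1/2)^(46.4/10.6) + 747·(1/2)^(29.1/10.6) + 747·(1/2)^(11.8/10.6)
      = 35.942 + 111.41 + 345.31 ≈ 492.66 mg.

490 mg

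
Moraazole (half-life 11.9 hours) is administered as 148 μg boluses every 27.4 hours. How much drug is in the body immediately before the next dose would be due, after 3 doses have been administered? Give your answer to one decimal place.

The 3 doses were given 82.2, 54.8, 27.4 hours ago.
Total = 148·(1/2)^(82.2/11.9) + 148·(1/2)^(54.8/11.9) + 148·(1/2)^(27.4/11.9)
      = 1.2328 + 6.0814 + 30.001 ≈ 37.315 μg.

37.3 μg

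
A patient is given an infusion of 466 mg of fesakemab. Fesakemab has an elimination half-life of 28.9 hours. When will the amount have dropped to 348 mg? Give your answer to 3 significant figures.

12.2 hours

Fraction remaining = 348/466 ≈ 0.74678.
n = log₂(466/348) = ln(1.3391)/ln 2 ≈ 0.42124 half-lives.
t = n × t½ = 0.42124 × 28.9 ≈ 12.174 hours.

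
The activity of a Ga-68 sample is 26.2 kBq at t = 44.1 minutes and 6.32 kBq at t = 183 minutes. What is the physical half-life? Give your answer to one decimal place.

Over Δt = 183 − 44.1 = 138.9 minutes, the level fell by a factor of 26.2/6.32 ≈ 4.1456.
n = log₂(4.1456) ≈ 2.0516 half-lives, so t½ = 138.9/2.0516 ≈ 67.704 minutes.

67.7 minutes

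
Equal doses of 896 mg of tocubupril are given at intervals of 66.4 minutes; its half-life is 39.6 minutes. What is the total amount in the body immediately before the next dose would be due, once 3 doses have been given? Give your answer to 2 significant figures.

The 3 doses were given 199.2, 132.8, 66.4 minutes ago.
Total = 896·(1/2)^(199.2/39.6) + 896·(1/2)^(132.8/39.6) + 896·(1/2)^(66.4/39.6)
      = 27.418 + 87.658 + 280.25 ≈ 395.33 mg.

400 mg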